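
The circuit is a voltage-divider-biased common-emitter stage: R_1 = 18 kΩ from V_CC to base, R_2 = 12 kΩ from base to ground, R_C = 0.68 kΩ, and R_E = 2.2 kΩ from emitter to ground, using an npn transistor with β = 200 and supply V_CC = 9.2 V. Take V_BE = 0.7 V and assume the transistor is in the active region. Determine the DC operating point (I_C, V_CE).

I_C ≈ 1.3 mA, V_CE ≈ 5.4 V

Thevenize the base divider: V_Th = V_CC·R_2/(R_1+R_2) = 9.2×12/30 = 3.68 V, R_Th = R_1‖R_2 = 7.2 kΩ.
Base-emitter loop: V_Th = I_B·R_Th + V_BE + (β+1)I_B·R_E, so I_B = (3.68 − 0.7) / (7.2 + 201×2.2) = 0.00663 mA.
I_C = β·I_B = 200×0.00663 = 1.33 mA, and I_E = (β+1)I_B = 1.33 mA.
V_CE = V_CC − I_C·R_C − I_E·R_E = 9.2 − 1.33×0.68 − 1.33×2.2 = 5.37 V.
V_CE = 5.37 V > 0.2 V confirms active-region operation.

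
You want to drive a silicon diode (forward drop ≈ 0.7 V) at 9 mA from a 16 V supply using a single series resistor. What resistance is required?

R ≈ 1.7 kΩ

The resistor drops V_S − V_D = 16 − 0.7 = 15.3 V at 9 mA.
R = 15.3 V / 9 mA = 1.7 kΩ.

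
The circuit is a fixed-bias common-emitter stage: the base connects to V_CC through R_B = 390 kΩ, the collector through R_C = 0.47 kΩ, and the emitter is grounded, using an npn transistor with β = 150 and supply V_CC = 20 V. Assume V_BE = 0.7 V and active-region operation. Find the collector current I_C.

Base loop: V_CC = I_B·R_B + V_BE, so I_B = (20 − 0.7)/390 kΩ = 0.0495 mA.
In the active region I_C = β·I_B = 150 × 0.0495 = 7.42 mA.
Collector loop: V_CE = V_CC − I_C·R_C = 20 − 7.42×0.47 = 16.5 V.
Since V_CE = 16.5 V > V_CE(sat) ≈ 0.2 V, the transistor is in the active region as assumed.

I_C ≈ 7.4 mA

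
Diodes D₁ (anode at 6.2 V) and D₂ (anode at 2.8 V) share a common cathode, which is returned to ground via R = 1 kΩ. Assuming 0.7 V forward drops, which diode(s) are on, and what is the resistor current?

Only D₁ conducts; I_R ≈ 5.5 mA

Assume both conduct. Then node N would need to be at both 6.2−0.7 = 5.5 V and 2.8−0.7 = 2.1 V, which is impossible.
Assume only D₁ conducts: V_N = 6.2 − 0.7 = 5.5 V, so I_R = 5.5/1 = 5.5 mA.
Check D₂: its anode-to-cathode voltage is 2.8 − 5.5 = -2.7 V < 0.7 V, so it is off. The assumption is consistent.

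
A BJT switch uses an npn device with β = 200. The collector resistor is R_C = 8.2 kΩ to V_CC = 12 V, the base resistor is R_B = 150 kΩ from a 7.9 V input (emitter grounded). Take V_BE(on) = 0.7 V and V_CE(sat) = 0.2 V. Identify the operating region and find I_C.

saturation; I_C ≈ 1.4 mA

Assume active: I_B = (7.9 − 0.7)/150 = 0.048 mA, giving I_C = β·I_B = 9.6 mA.
But then V_CE = 12 − 9.6×8.2 = -66.7 V < V_CE(sat) = 0.2 V — impossible in the active region.
So the transistor is saturated. With V_CE = 0.2 V, I_C = (V_CC − 0.2)/R_C = 11.8/8.2 = 1.44 mA.
Check: β·I_B = 9.6 mA > I_C = 1.44 mA, confirming saturation.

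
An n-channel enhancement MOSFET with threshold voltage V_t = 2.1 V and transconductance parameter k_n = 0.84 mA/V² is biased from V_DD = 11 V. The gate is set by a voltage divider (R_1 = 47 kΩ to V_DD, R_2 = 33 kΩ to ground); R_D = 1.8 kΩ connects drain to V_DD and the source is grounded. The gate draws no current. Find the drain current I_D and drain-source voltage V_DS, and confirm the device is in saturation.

I_D ≈ 2.5 mA, V_DS ≈ 6.5 V

V_G = V_DD·R_2/(R_1+R_2) = 11×33/80 = 4.54 V. With the source grounded, V_GS = V_G = 4.54 V.
Assume saturation: I_D = (k_n/2)(V_GS − V_t)² = (0.84/2)×(4.54 − 2.1)² = 0.42×2.44² = 2.5 mA.
V_DS = V_DD − I_D·R_D = 11 − 2.5×1.8 = 6.51 V.
Saturation requires V_DS ≥ V_GS − V_t = 2.44 V; 6.51 ≥ 2.44 ✓.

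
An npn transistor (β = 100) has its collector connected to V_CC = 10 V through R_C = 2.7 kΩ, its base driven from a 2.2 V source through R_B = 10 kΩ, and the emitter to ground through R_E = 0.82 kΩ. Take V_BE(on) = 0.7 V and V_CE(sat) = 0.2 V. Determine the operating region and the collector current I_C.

Assume active. Base-emitter loop: I_B = (V_BB − V_BE)/(R_B + (β+1)R_E) = (2.2 − 0.7)/(10 + 101×0.82) = 0.0162 mA.
I_C = β·I_B = 100×0.0162 = 1.62 mA.
V_CE = V_CC − I_C·R_C − I_E·R_E = 10 − 1.62×2.7 − 1.63×0.82 = 4.3 V > V_CE(sat), so the active-region assumption holds.

active; I_C ≈ 1.6 mA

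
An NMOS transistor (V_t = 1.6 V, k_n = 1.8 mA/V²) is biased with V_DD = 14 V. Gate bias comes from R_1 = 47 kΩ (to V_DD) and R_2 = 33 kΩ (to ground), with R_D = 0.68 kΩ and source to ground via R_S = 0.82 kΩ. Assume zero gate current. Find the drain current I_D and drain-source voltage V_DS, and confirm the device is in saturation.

V_G = V_DD·R_2/(R_1+R_2) = 14×33/80 = 5.78 V.
Assume saturation: I_D = (k_n/2)(V_GS − V_t)² with V_GS = V_G − I_D·R_S = 5.78 − 0.82·I_D.
Substituting gives 0.605·I_D² − 7.16·I_D + 15.7 = 0, with roots I_D = 2.9 or 8.93 mA.
The root I_D = 8.93 mA gives V_GS = -1.55 V ≤ V_t, so take I_D = 2.9 mA.
Then V_GS = 3.4 V and V_DS = V_DD − I_D(R_D+R_S) = 14 − 2.9×1.5 = 9.65 V.
Saturation requires V_DS ≥ V_GS − V_t = 1.8 V; 9.65 ≥ 1.8 ✓.

I_D ≈ 2.9 mA, V_DS ≈ 9.6 V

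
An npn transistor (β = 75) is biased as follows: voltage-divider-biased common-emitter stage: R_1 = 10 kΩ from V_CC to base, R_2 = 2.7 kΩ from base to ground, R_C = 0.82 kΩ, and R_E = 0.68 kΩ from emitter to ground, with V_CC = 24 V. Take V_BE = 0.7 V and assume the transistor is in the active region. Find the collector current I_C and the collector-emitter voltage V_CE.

I_C ≈ 6.1 mA, V_CE ≈ 15 V

Thevenize the base divider: V_Th = V_CC·R_2/(R_1+R_2) = 24×2.7/12.7 = 5.1 V, R_Th = R_1‖R_2 = 2.13 kΩ.
Base-emitter loop: V_Th = I_B·R_Th + V_BE + (β+1)I_B·R_E, so I_B = (5.1 − 0.7) / (2.13 + 76×0.68) = 0.0818 mA.
I_C = β·I_B = 75×0.0818 = 6.14 mA, and I_E = (β+1)I_B = 6.22 mA.
V_CE = V_CC − I_C·R_C − I_E·R_E = 24 − 6.14×0.82 − 6.22×0.68 = 14.7 V.
V_CE = 14.7 V > 0.2 V confirms active-region operation.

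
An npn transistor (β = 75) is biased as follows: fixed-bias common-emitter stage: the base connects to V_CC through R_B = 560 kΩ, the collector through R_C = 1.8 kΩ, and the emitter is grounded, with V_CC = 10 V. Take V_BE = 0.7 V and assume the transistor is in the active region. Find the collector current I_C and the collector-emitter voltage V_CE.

I_C ≈ 1.2 mA, V_CE ≈ 7.8 V

Base loop: V_CC = I_B·R_B + V_BE, so I_B = (10 − 0.7)/560 kΩ = 0.0166 mA.
In the active region I_C = β·I_B = 75 × 0.0166 = 1.25 mA.
Collector loop: V_CE = V_CC − I_C·R_C = 10 − 1.25×1.8 = 7.76 V.
Since V_CE = 7.76 V > V_CE(sat) ≈ 0.2 V, the transistor is in the active region as assumed.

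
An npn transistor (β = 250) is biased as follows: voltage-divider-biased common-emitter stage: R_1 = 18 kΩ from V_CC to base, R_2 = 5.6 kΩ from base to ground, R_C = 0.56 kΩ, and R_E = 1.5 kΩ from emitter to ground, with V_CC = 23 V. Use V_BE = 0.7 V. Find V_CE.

V_CE ≈ 17 V

Thevenize the base divider: V_Th = V_CC·R_2/(R_1+R_2) = 23×5.6/23.6 = 5.46 V, R_Th = R_1‖R_2 = 4.27 kΩ.
Base-emitter loop: V_Th = I_B·R_Th + V_BE + (β+1)I_B·R_E, so I_B = (5.46 − 0.7) / (4.27 + 251×1.5) = 0.0125 mA.
I_C = β·I_B = 250×0.0125 = 3.12 mA, and I_E = (β+1)I_B = 3.14 mA.
V_CE = V_CC − I_C·R_C − I_E·R_E = 23 − 3.12×0.56 − 3.14×1.5 = 16.5 V.
V_CE = 16.5 V > 0.2 V confirms active-region operation.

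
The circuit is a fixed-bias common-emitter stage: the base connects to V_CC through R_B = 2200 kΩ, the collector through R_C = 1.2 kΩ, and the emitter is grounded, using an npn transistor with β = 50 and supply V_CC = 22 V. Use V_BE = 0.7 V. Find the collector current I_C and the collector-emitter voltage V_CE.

I_C ≈ 0.48 mA, V_CE ≈ 21 V

Base loop: V_CC = I_B·R_B + V_BE, so I_B = (22 − 0.7)/2200 kΩ = 0.00968 mA.
In the active region I_C = β·I_B = 50 × 0.00968 = 0.484 mA.
Collector loop: V_CE = V_CC − I_C·R_C = 22 − 0.484×1.2 = 21.4 V.
Since V_CE = 21.4 V > V_CE(sat) ≈ 0.2 V, the transistor is in the active region as assumed.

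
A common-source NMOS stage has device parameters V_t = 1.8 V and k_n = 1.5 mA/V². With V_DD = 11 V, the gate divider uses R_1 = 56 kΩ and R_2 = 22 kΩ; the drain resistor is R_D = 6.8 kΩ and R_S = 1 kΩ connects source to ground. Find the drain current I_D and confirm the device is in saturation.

V_G = V_DD·R_2/(R_1+R_2) = 11×22/78 = 3.1 V.
Assume saturation: I_D = (k_n/2)(V_GS − V_t)² with V_GS = V_G − I_D·R_S = 3.1 − 1·I_D.
Substituting gives 0.75·I_D² − 2.95·I_D + 1.27 = 0, with roots I_D = 0.492 or 3.45 mA.
The root I_D = 3.45 mA gives V_GS = -0.344 V ≤ V_t, so take I_D = 0.492 mA.
Then V_GS = 2.61 V and V_DS = V_DD − I_D(R_D+R_S) = 11 − 0.492×7.8 = 7.16 V.
Saturation requires V_DS ≥ V_GS − V_t = 0.81 V; 7.16 ≥ 0.81 ✓.

I_D ≈ 0.49 mA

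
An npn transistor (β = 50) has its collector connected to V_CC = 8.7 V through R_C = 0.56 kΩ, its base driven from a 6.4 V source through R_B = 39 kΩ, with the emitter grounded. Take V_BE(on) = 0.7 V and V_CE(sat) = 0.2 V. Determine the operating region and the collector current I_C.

active; I_C ≈ 7.3 mA

Assume active. Base-emitter loop: I_B = (V_BB − V_BE)/R_B = (6.4 − 0.7)/39 = 0.146 mA.
I_C = β·I_B = 50×0.146 = 7.31 mA.
V_CE = V_CC − I_C·R_C = 8.7 − 7.31×0.56 = 4.61 V > V_CE(sat), so the active-region assumption holds.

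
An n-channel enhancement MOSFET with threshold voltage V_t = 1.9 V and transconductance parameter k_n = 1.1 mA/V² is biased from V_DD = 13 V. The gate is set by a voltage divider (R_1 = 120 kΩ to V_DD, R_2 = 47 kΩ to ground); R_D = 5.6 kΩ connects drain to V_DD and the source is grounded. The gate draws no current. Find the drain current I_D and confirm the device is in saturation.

I_D ≈ 1.7 mA

V_G = V_DD·R_2/(R_1+R_2) = 13×47/167 = 3.66 V. With the source grounded, V_GS = V_G = 3.66 V.
Assume saturation: I_D = (k_n/2)(V_GS − V_t)² = (1.1/2)×(3.66 − 1.9)² = 0.55×1.76² = 1.7 mA.
V_DS = V_DD − I_D·R_D = 13 − 1.7×5.6 = 3.47 V.
Saturation requires V_DS ≥ V_GS − V_t = 1.76 V; 3.47 ≥ 1.76 ✓.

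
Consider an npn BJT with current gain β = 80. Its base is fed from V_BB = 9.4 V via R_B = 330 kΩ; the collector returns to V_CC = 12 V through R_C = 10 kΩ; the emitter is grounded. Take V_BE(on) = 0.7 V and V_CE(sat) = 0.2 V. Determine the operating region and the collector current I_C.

saturation; I_C ≈ 1.2 mA

Assume active: I_B = (9.4 − 0.7)/330 = 0.0264 mA, giving I_C = β·I_B = 2.11 mA.
But then V_CE = 12 − 2.11×10 = -9.09 V < V_CE(sat) = 0.2 V — impossible in the active region.
So the transistor is saturated. With V_CE = 0.2 V, I_C = (V_CC − 0.2)/R_C = 11.8/10 = 1.18 mA.
Check: β·I_B = 2.11 mA > I_C = 1.18 mA, confirming saturation.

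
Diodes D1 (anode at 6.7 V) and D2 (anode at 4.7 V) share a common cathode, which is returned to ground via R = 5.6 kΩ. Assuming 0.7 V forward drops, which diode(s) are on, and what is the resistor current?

Only D1 conducts; I_R ≈ 1.1 mA

Assume both conduct. Then node N would need to be at both 6.7−0.7 = 6 V and 4.7−0.7 = 4 V, which is impossible.
Assume only D1 conducts: V_N = 6.7 − 0.7 = 6 V, so I_R = 6/5.6 = 1.07 mA.
Check D2: its anode-to-cathode voltage is 4.7 − 6 = -1.3 V < 0.7 V, so it is off. The assumption is consistent.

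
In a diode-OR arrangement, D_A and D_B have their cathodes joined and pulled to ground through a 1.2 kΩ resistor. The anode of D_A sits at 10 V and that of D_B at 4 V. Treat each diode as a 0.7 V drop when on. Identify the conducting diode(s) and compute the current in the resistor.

Only D_A conducts; I_R ≈ 7.8 mA

Assume both conduct. Then node N would need to be at both 10−0.7 = 9.3 V and 4−0.7 = 3.3 V, which is impossible.
Assume only D_A conducts: V_N = 10 − 0.7 = 9.3 V, so I_R = 9.3/1.2 = 7.75 mA.
Check D_B: its anode-to-cathode voltage is 4 − 9.3 = -5.3 V < 0.7 V, so it is off. The assumption is consistent.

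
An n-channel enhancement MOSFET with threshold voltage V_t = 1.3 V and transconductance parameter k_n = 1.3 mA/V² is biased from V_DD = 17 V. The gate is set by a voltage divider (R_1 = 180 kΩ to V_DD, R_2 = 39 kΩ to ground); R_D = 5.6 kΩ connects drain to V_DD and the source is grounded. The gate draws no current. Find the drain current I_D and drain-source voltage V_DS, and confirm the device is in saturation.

I_D ≈ 1.9 mA, V_DS ≈ 6.1 V

V_G = V_DD·R_2/(R_1+R_2) = 17×39/219 = 3.03 V. With the source grounded, V_GS = V_G = 3.03 V.
Assume saturation: I_D = (k_n/2)(V_GS − V_t)² = (1.3/2)×(3.03 − 1.3)² = 0.65×1.73² = 1.94 mA.
V_DS = V_DD − I_D·R_D = 17 − 1.94×5.6 = 6.14 V.
Saturation requires V_DS ≥ V_GS − V_t = 1.73 V; 6.14 ≥ 1.73 ✓.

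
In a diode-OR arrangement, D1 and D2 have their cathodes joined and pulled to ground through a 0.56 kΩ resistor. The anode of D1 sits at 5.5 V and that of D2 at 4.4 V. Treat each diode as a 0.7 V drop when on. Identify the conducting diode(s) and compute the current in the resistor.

Only D1 conducts; I_R ≈ 8.6 mA

Assume both conduct. Then node N would need to be at both 5.5−0.7 = 4.8 V and 4.4−0.7 = 3.7 V, which is impossible.
Assume only D1 conducts: V_N = 5.5 − 0.7 = 4.8 V, so I_R = 4.8/0.56 = 8.57 mA.
Check D2: its anode-to-cathode voltage is 4.4 − 4.8 = -0.4 V < 0.7 V, so it is off. The assumption is consistent.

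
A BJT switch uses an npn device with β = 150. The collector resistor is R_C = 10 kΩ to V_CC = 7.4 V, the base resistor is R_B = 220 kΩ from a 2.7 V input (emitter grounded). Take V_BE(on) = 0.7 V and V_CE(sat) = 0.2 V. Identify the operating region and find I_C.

saturation; I_C ≈ 0.72 mA

Assume active: I_B = (2.7 − 0.7)/220 = 0.00909 mA, giving I_C = β·I_B = 1.36 mA.
But then V_CE = 7.4 − 1.36×10 = -6.24 V < V_CE(sat) = 0.2 V — impossible in the active region.
So the transistor is saturated. With V_CE = 0.2 V, I_C = (V_CC − 0.2)/R_C = 7.2/10 = 0.72 mA.
Check: β·I_B = 1.36 mA > I_C = 0.72 mA, confirming saturation.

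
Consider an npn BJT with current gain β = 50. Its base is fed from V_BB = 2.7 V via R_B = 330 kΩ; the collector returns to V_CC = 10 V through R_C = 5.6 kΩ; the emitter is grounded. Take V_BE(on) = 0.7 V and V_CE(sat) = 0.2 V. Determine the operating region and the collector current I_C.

Assume active. Base-emitter loop: I_B = (V_BB − V_BE)/R_B = (2.7 − 0.7)/330 = 0.00606 mA.
I_C = β·I_B = 50×0.00606 = 0.303 mA.
V_CE = V_CC − I_C·R_C = 10 − 0.303×5.6 = 8.3 V > V_CE(sat), so the active-region assumption holds.

active; I_C ≈ 0.3 mA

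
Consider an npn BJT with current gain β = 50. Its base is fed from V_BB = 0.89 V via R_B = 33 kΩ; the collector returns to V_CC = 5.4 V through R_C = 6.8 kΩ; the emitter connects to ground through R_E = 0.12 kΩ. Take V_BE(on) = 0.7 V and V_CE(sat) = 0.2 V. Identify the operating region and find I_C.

active; I_C ≈ 0.24 mA

Assume active. Base-emitter loop: I_B = (V_BB − V_BE)/(R_B + (β+1)R_E) = (0.89 − 0.7)/(33 + 51×0.12) = 0.00486 mA.
I_C = β·I_B = 50×0.00486 = 0.243 mA.
V_CE = V_CC − I_C·R_C − I_E·R_E = 5.4 − 0.243×6.8 − 0.248×0.12 = 3.72 V > V_CE(sat), so the active-region assumption holds.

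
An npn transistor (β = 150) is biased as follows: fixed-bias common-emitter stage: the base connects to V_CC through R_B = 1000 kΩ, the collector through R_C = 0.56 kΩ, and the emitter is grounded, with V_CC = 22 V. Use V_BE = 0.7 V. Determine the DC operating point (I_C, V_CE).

Base loop: V_CC = I_B·R_B + V_BE, so I_B = (22 − 0.7)/1000 kΩ = 0.0213 mA.
In the active region I_C = β·I_B = 150 × 0.0213 = 3.19 mA.
Collector loop: V_CE = V_CC − I_C·R_C = 22 − 3.19×0.56 = 20.2 V.
Since V_CE = 20.2 V > V_CE(sat) ≈ 0.2 V, the transistor is in the active region as assumed.

I_C ≈ 3.2 mA, V_CE ≈ 20 V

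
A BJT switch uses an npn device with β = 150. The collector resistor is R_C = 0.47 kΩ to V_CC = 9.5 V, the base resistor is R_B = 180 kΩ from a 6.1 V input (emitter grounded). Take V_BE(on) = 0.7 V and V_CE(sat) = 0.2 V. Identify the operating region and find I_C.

active; I_C ≈ 4.5 mA

Assume active. Base-emitter loop: I_B = (V_BB − V_BE)/R_B = (6.1 − 0.7)/180 = 0.03 mA.
I_C = β·I_B = 150×0.03 = 4.5 mA.
V_CE = V_CC − I_C·R_C = 9.5 − 4.5×0.47 = 7.39 V > V_CE(sat), so the active-region assumption holds.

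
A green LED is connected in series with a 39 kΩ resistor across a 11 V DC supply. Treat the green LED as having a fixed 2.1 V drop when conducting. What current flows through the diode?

KVL around the loop: 11 = V_D + I·R = 2.1 + I × 39 kΩ.
So I = (11 − 2.1) / 39 kΩ = 8.9 / 39 = 0.228 mA.

I ≈ 0.23 mA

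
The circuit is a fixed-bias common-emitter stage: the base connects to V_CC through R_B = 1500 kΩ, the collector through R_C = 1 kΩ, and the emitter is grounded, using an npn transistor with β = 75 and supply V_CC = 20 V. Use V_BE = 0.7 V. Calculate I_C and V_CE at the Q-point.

I_C ≈ 0.96 mA, V_CE ≈ 19 V

Base loop: V_CC = I_B·R_B + V_BE, so I_B = (20 − 0.7)/1500 kΩ = 0.0129 mA.
In the active region I_C = β·I_B = 75 × 0.0129 = 0.965 mA.
Collector loop: V_CE = V_CC − I_C·R_C = 20 − 0.965×1 = 19 V.
Since V_CE = 19 V > V_CE(sat) ≈ 0.2 V, the transistor is in the active region as assumed.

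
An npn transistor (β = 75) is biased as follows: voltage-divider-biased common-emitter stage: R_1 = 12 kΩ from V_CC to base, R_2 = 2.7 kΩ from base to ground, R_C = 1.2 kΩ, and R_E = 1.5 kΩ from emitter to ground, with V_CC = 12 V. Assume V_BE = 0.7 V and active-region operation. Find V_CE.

V_CE ≈ 9.4 V

Thevenize the base divider: V_Th = V_CC·R_2/(R_1+R_2) = 12×2.7/14.7 = 2.2 V, R_Th = R_1‖R_2 = 2.2 kΩ.
Base-emitter loop: V_Th = I_B·R_Th + V_BE + (β+1)I_B·R_E, so I_B = (2.2 − 0.7) / (2.2 + 76×1.5) = 0.0129 mA.
I_C = β·I_B = 75×0.0129 = 0.971 mA, and I_E = (β+1)I_B = 0.984 mA.
V_CE = V_CC − I_C·R_C − I_E·R_E = 12 − 0.971×1.2 − 0.984×1.5 = 9.36 V.
V_CE = 9.36 V > 0.2 V confirms active-region operation.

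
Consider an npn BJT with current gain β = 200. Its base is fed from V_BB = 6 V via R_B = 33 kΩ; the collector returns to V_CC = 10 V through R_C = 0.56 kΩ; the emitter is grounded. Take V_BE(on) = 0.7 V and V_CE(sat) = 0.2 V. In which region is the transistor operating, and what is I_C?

Assume active: I_B = (6 − 0.7)/33 = 0.161 mA, giving I_C = β·I_B = 32.1 mA.
But then V_CE = 10 − 32.1×0.56 = -7.99 V < V_CE(sat) = 0.2 V — impossible in the active region.
So the transistor is saturated. With V_CE = 0.2 V, I_C = (V_CC − 0.2)/R_C = 9.8/0.56 = 17.5 mA.
Check: β·I_B = 32.1 mA > I_C = 17.5 mA, confirming saturation.

saturation; I_C ≈ 18 mA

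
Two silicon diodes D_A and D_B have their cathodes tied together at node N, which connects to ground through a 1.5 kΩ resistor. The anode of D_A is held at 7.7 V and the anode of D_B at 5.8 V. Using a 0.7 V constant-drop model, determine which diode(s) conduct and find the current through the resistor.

Only D_A conducts; I_R ≈ 4.7 mA

Assume both conduct. Then node N would need to be at both 7.7−0.7 = 7 V and 5.8−0.7 = 5.1 V, which is impossible.
Assume only D_A conducts: V_N = 7.7 − 0.7 = 7 V, so I_R = 7/1.5 = 4.67 mA.
Check D_B: its anode-to-cathode voltage is 5.8 − 7 = -1.2 V < 0.7 V, so it is off. The assumption is consistent.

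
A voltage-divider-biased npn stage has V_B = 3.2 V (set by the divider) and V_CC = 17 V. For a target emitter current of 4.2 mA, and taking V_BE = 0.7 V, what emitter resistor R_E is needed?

V_E = V_B − V_BE = 3.2 − 0.7 = 2.5 V.
R_E = V_E / I_E = 2.5 / 4.2 = 0.595 kΩ.

R_E ≈ 0.6 kΩ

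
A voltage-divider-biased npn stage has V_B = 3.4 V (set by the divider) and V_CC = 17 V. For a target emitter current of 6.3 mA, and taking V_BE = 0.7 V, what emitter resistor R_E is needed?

R_E ≈ 0.43 kΩ

V_E = V_B − V_BE = 3.4 − 0.7 = 2.7 V.
R_E = V_E / I_E = 2.7 / 6.3 = 0.429 kΩ.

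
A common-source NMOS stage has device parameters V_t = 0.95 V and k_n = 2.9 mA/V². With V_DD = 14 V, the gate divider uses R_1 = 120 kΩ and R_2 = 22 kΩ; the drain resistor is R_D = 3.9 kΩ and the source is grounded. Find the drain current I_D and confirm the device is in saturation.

I_D ≈ 2.2 mA

V_G = V_DD·R_2/(R_1+R_2) = 14×22/142 = 2.17 V. With the source grounded, V_GS = V_G = 2.17 V.
Assume saturation: I_D = (k_n/2)(V_GS − V_t)² = (2.9/2)×(2.17 − 0.95)² = 1.45×1.22² = 2.15 mA.
V_DS = V_DD − I_D·R_D = 14 − 2.15×3.9 = 5.6 V.
Saturation requires V_DS ≥ V_GS − V_t = 1.22 V; 5.6 ≥ 1.22 ✓.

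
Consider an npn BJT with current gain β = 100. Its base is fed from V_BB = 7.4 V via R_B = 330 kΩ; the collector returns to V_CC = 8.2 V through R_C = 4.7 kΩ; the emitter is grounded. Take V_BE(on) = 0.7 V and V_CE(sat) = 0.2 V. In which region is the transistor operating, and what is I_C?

Assume active: I_B = (7.4 − 0.7)/330 = 0.0203 mA, giving I_C = β·I_B = 2.03 mA.
But then V_CE = 8.2 − 2.03×4.7 = -1.34 V < V_CE(sat) = 0.2 V — impossible in the active region.
So the transistor is saturated. With V_CE = 0.2 V, I_C = (V_CC − 0.2)/R_C = 8/4.7 = 1.7 mA.
Check: β·I_B = 2.03 mA > I_C = 1.7 mA, confirming saturation.

saturation; I_C ≈ 1.7 mA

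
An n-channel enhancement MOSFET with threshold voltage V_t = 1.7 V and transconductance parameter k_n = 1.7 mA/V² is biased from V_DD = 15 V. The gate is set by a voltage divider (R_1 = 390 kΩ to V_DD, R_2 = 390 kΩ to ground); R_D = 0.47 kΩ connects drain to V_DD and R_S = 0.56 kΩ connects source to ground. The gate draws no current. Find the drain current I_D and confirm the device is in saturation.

V_G = V_DD·R_2/(R_1+R_2) = 15×390/780 = 7.5 V.
Assume saturation: I_D = (k_n/2)(V_GS − V_t)² with V_GS = V_G − I_D·R_S = 7.5 − 0.56·I_D.
Substituting gives 0.267·I_D² − 6.52·I_D + 28.6 = 0, with roots I_D = 5.72 or 18.7 mA.
The root I_D = 18.7 mA gives V_GS = -3 V ≤ V_t, so take I_D = 5.72 mA.
Then V_GS = 4.29 V and V_DS = V_DD − I_D(R_D+R_S) = 15 − 5.72×1.03 = 9.1 V.
Saturation requires V_DS ≥ V_GS − V_t = 2.59 V; 9.1 ≥ 2.59 ✓.

I_D ≈ 5.7 mA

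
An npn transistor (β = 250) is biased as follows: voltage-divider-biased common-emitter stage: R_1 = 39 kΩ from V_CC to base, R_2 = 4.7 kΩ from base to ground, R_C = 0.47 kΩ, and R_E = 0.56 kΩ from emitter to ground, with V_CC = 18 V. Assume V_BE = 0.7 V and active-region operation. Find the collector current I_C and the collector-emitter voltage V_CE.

Thevenize the base divider: V_Th = V_CC·R_2/(R_1+R_2) = 18×4.7/43.7 = 1.94 V, R_Th = R_1‖R_2 = 4.19 kΩ.
Base-emitter loop: V_Th = I_B·R_Th + V_BE + (β+1)I_B·R_E, so I_B = (1.94 − 0.7) / (4.19 + 251×0.56) = 0.00854 mA.
I_C = β·I_B = 250×0.00854 = 2.13 mA, and I_E = (β+1)I_B = 2.14 mA.
V_CE = V_CC − I_C·R_C − I_E·R_E = 18 − 2.13×0.47 − 2.14×0.56 = 15.8 V.
V_CE = 15.8 V > 0.2 V confirms active-region operation.

I_C ≈ 2.1 mA, V_CE ≈ 16 V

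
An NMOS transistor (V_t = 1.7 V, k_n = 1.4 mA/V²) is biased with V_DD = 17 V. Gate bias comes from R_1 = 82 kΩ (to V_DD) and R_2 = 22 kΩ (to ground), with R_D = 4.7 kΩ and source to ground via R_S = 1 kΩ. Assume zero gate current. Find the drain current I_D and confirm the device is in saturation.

I_D ≈ 0.82 mA

V_G = V_DD·R_2/(R_1+R_2) = 17×22/104 = 3.6 V.
Assume saturation: I_D = (k_n/2)(V_GS − V_t)² with V_GS = V_G − I_D·R_S = 3.6 − 1·I_D.
Substituting gives 0.7·I_D² − 3.65·I_D + 2.52 = 0, with roots I_D = 0.816 or 4.4 mA.
The root I_D = 4.4 mA gives V_GS = -0.808 V ≤ V_t, so take I_D = 0.816 mA.
Then V_GS = 2.78 V and V_DS = V_DD − I_D(R_D+R_S) = 17 − 0.816×5.7 = 12.3 V.
Saturation requires V_DS ≥ V_GS − V_t = 1.08 V; 12.3 ≥ 1.08 ✓.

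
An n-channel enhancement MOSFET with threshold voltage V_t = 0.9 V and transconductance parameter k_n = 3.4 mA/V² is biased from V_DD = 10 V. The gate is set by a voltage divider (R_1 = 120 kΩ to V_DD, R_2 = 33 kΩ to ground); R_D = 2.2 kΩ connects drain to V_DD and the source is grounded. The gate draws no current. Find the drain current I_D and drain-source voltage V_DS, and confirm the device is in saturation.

V_G = V_DD·R_2/(R_1+R_2) = 10×33/153 = 2.16 V. With the source grounded, V_GS = V_G = 2.16 V.
Assume saturation: I_D = (k_n/2)(V_GS − V_t)² = (3.4/2)×(2.16 − 0.9)² = 1.7×1.26² = 2.69 mA.
V_DS = V_DD − I_D·R_D = 10 − 2.69×2.2 = 4.09 V.
Saturation requires V_DS ≥ V_GS − V_t = 1.26 V; 4.09 ≥ 1.26 ✓.

I_D ≈ 2.7 mA, V_DS ≈ 4.1 V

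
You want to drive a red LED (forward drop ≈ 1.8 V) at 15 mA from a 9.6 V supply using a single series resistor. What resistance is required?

The resistor drops V_S − V_D = 9.6 − 1.8 = 7.8 V at 15 mA.
R = 7.8 V / 15 mA = 0.52 kΩ.

R ≈ 0.52 kΩ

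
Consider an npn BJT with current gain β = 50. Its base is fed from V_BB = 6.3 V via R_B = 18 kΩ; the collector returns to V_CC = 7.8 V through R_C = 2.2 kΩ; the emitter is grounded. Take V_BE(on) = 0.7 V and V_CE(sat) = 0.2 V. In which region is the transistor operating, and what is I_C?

Assume active: I_B = (6.3 − 0.7)/18 = 0.311 mA, giving I_C = β·I_B = 15.6 mA.
But then V_CE = 7.8 − 15.6×2.2 = -26.4 V < V_CE(sat) = 0.2 V — impossible in the active region.
So the transistor is saturated. With V_CE = 0.2 V, I_C = (V_CC − 0.2)/R_C = 7.6/2.2 = 3.45 mA.
Check: β·I_B = 15.6 mA > I_C = 3.45 mA, confirming saturation.

saturation; I_C ≈ 3.5 mA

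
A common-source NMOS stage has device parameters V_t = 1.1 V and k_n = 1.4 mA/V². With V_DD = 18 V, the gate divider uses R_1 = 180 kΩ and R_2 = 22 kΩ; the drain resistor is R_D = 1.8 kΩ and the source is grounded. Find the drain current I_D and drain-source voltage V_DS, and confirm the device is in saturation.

V_G = V_DD·R_2/(R_1+R_2) = 18×22/202 = 1.96 V. With the source grounded, V_GS = V_G = 1.96 V.
Assume saturation: I_D = (k_n/2)(V_GS − V_t)² = (1.4/2)×(1.96 − 1.1)² = 0.7×0.86² = 0.518 mA.
V_DS = V_DD − I_D·R_D = 18 − 0.518×1.8 = 17.1 V.
Saturation requires V_DS ≥ V_GS − V_t = 0.86 V; 17.1 ≥ 0.86 ✓.

I_D ≈ 0.52 mA, V_DS ≈ 17 V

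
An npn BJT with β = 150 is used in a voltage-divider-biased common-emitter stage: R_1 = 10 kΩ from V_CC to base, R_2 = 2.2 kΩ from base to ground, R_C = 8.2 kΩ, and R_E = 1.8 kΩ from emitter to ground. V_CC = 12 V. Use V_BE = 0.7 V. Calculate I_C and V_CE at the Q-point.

Thevenize the base divider: V_Th = V_CC·R_2/(R_1+R_2) = 12×2.2/12.2 = 2.16 V, R_Th = R_1‖R_2 = 1.8 kΩ.
Base-emitter loop: V_Th = I_B·R_Th + V_BE + (β+1)I_B·R_E, so I_B = (2.16 − 0.7) / (1.8 + 151×1.8) = 0.00535 mA.
I_C = β·I_B = 150×0.00535 = 0.803 mA, and I_E = (β+1)I_B = 0.808 mA.
V_CE = V_CC − I_C·R_C − I_E·R_E = 12 − 0.803×8.2 − 0.808×1.8 = 3.96 V.
V_CE = 3.96 V > 0.2 V confirms active-region operation.

I_C ≈ 0.8 mA, V_CE ≈ 4 V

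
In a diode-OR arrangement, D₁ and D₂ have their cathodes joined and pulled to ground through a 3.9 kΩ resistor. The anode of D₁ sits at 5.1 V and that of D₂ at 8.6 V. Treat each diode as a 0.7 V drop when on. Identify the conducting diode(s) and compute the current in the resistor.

Assume both conduct. Then node N would need to be at both 5.1−0.7 = 4.4 V and 8.6−0.7 = 7.9 V, which is impossible.
Assume only D₂ conducts: V_N = 8.6 − 0.7 = 7.9 V, so I_R = 7.9/3.9 = 2.03 mA.
Check D₁: its anode-to-cathode voltage is 5.1 − 7.9 = -2.8 V < 0.7 V, so it is off. The assumption is consistent.

Only D₂ conducts; I_R ≈ 2 mA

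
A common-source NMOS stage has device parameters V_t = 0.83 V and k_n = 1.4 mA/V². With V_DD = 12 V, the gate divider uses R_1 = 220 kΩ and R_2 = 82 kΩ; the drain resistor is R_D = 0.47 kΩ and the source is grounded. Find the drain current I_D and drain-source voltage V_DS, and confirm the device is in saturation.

I_D ≈ 4.1 mA, V_DS ≈ 10 V

V_G = V_DD·R_2/(R_1+R_2) = 12×82/302 = 3.26 V. With the source grounded, V_GS = V_G = 3.26 V.
Assume saturation: I_D = (k_n/2)(V_GS − V_t)² = (1.4/2)×(3.26 − 0.83)² = 0.7×2.43² = 4.13 mA.
V_DS = V_DD − I_D·R_D = 12 − 4.13×0.47 = 10.1 V.
Saturation requires V_DS ≥ V_GS − V_t = 2.43 V; 10.1 ≥ 2.43 ✓.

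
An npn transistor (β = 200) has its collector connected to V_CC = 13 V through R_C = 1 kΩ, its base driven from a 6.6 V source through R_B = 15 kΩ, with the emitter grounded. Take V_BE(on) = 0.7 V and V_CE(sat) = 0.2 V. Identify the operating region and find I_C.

saturation; I_C ≈ 13 mA

Assume active: I_B = (6.6 − 0.7)/15 = 0.393 mA, giving I_C = β·I_B = 78.7 mA.
But then V_CE = 13 − 78.7×1 = -65.7 V < V_CE(sat) = 0.2 V — impossible in the active region.
So the transistor is saturated. With V_CE = 0.2 V, I_C = (V_CC − 0.2)/R_C = 12.8/1 = 12.8 mA.
Check: β·I_B = 78.7 mA > I_C = 12.8 mA, confirming saturation.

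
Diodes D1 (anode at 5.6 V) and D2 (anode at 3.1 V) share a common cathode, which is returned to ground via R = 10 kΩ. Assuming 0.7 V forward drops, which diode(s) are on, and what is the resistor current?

Only D1 conducts; I_R ≈ 0.49 mA

Assume both conduct. Then node N would need to be at both 5.6−0.7 = 4.9 V and 3.1−0.7 = 2.4 V, which is impossible.
Assume only D1 conducts: V_N = 5.6 − 0.7 = 4.9 V, so I_R = 4.9/10 = 0.49 mA.
Check D2: its anode-to-cathode voltage is 3.1 − 4.9 = -1.8 V < 0.7 V, so it is off. The assumption is consistent.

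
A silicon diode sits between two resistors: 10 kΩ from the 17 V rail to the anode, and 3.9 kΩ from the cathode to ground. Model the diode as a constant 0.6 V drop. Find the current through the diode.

The two resistors are in series with the diode, so KVL gives 17 = I·10 + 0.6 + I·3.9.
I = (17 − 0.6) / (10 + 3.9) kΩ = 16.4 / 13.9 = 1.18 mA.

I ≈ 1.2 mA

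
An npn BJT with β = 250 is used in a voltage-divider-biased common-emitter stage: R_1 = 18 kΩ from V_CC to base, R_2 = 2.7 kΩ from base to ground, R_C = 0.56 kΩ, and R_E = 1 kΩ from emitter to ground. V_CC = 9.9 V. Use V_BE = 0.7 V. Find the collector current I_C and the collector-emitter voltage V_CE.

I_C ≈ 0.58 mA, V_CE ≈ 9 V

Thevenize the base divider: V_Th = V_CC·R_2/(R_1+R_2) = 9.9×2.7/20.7 = 1.29 V, R_Th = R_1‖R_2 = 2.35 kΩ.
Base-emitter loop: V_Th = I_B·R_Th + V_BE + (β+1)I_B·R_E, so I_B = (1.29 − 0.7) / (2.35 + 251×1) = 0.00233 mA.
I_C = β·I_B = 250×0.00233 = 0.583 mA, and I_E = (β+1)I_B = 0.586 mA.
V_CE = V_CC − I_C·R_C − I_E·R_E = 9.9 − 0.583×0.56 − 0.586×1 = 8.99 V.
V_CE = 8.99 V > 0.2 V confirms active-region operation.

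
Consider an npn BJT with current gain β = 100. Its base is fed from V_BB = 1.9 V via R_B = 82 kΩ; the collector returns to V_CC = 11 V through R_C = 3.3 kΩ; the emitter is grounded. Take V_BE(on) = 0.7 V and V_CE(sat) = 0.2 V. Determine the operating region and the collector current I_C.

Assume active. Base-emitter loop: I_B = (V_BB − V_BE)/R_B = (1.9 − 0.7)/82 = 0.0146 mA.
I_C = β·I_B = 100×0.0146 = 1.46 mA.
V_CE = V_CC − I_C·R_C = 11 − 1.46×3.3 = 6.17 V > V_CE(sat), so the active-region assumption holds.

active; I_C ≈ 1.5 mA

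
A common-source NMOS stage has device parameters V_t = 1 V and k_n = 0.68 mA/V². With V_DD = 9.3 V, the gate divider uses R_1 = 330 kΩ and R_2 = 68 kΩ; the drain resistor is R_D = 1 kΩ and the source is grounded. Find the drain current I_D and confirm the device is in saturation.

I_D ≈ 0.12 mA

V_G = V_DD·R_2/(R_1+R_2) = 9.3×68/398 = 1.59 V. With the source grounded, V_GS = V_G = 1.59 V.
Assume saturation: I_D = (k_n/2)(V_GS − V_t)² = (0.68/2)×(1.59 − 1)² = 0.34×0.589² = 0.118 mA.
V_DS = V_DD − I_D·R_D = 9.3 − 0.118×1 = 9.18 V.
Saturation requires V_DS ≥ V_GS − V_t = 0.589 V; 9.18 ≥ 0.589 ✓.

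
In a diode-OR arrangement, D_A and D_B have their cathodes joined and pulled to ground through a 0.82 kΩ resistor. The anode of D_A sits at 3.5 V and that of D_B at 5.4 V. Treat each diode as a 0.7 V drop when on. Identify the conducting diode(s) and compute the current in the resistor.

Only D_B conducts; I_R ≈ 5.7 mA

Assume both conduct. Then node N would need to be at both 3.5−0.7 = 2.8 V and 5.4−0.7 = 4.7 V, which is impossible.
Assume only D_B conducts: V_N = 5.4 − 0.7 = 4.7 V, so I_R = 4.7/0.82 = 5.73 mA.
Check D_A: its anode-to-cathode voltage is 3.5 − 4.7 = -1.2 V < 0.7 V, so it is off. The assumption is consistent.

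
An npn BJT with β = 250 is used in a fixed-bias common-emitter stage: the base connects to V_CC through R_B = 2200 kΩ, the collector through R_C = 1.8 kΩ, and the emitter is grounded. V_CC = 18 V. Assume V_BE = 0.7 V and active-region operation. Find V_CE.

V_CE ≈ 14 V

Base loop: V_CC = I_B·R_B + V_BE, so I_B = (18 − 0.7)/2200 kΩ = 0.00786 mA.
In the active region I_C = β·I_B = 250 × 0.00786 = 1.97 mA.
Collector loop: V_CE = V_CC − I_C·R_C = 18 − 1.97×1.8 = 14.5 V.
Since V_CE = 14.5 V > V_CE(sat) ≈ 0.2 V, the transistor is in the active region as assumed.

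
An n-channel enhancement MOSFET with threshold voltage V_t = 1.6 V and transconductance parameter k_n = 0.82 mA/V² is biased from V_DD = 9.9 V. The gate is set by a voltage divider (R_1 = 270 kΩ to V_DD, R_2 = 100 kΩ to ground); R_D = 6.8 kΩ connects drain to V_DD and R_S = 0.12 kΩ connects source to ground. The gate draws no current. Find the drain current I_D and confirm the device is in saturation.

I_D ≈ 0.43 mA

V_G = V_DD·R_2/(R_1+R_2) = 9.9×100/370 = 2.68 V.
Assume saturation: I_D = (k_n/2)(V_GS − V_t)² with V_GS = V_G − I_D·R_S = 2.68 − 0.12·I_D.
Substituting gives 0.0059·I_D² − 1.11·I_D + 0.474 = 0, with roots I_D = 0.43 or 187 mA.
The root I_D = 187 mA gives V_GS = -19.7 V ≤ V_t, so take I_D = 0.43 mA.
Then V_GS = 2.62 V and V_DS = V_DD − I_D(R_D+R_S) = 9.9 − 0.43×6.92 = 6.92 V.
Saturation requires V_DS ≥ V_GS − V_t = 1.02 V; 6.92 ≥ 1.02 ✓.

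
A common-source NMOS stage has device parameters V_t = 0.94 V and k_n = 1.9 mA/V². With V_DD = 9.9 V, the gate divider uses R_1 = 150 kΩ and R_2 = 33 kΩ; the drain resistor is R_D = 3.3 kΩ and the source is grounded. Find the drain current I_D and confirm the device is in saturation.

I_D ≈ 0.68 mA

V_G = V_DD·R_2/(R_1+R_2) = 9.9×33/183 = 1.79 V. With the source grounded, V_GS = V_G = 1.79 V.
Assume saturation: I_D = (k_n/2)(V_GS − V_t)² = (1.9/2)×(1.79 − 0.94)² = 0.95×0.845² = 0.679 mA.
V_DS = V_DD − I_D·R_D = 9.9 − 0.679×3.3 = 7.66 V.
Saturation requires V_DS ≥ V_GS − V_t = 0.845 V; 7.66 ≥ 0.845 ✓.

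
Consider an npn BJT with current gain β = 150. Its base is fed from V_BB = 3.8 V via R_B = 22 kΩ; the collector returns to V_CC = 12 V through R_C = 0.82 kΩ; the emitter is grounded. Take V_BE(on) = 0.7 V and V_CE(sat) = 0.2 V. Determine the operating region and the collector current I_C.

saturation; I_C ≈ 14 mA

Assume active: I_B = (3.8 − 0.7)/22 = 0.141 mA, giving I_C = β·I_B = 21.1 mA.
But then V_CE = 12 − 21.1×0.82 = -5.33 V < V_CE(sat) = 0.2 V — impossible in the active region.
So the transistor is saturated. With V_CE = 0.2 V, I_C = (V_CC − 0.2)/R_C = 11.8/0.82 = 14.4 mA.
Check: β·I_B = 21.1 mA > I_C = 14.4 mA, confirming saturation.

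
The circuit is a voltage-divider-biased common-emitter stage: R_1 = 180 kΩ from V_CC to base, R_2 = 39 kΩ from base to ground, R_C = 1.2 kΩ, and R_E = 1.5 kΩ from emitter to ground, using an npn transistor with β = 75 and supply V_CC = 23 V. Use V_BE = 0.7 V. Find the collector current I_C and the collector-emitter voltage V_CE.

I_C ≈ 1.7 mA, V_CE ≈ 18 V

Thevenize the base divider: V_Th = V_CC·R_2/(R_1+R_2) = 23×39/219 = 4.1 V, R_Th = R_1‖R_2 = 32.1 kΩ.
Base-emitter loop: V_Th = I_B·R_Th + V_BE + (β+1)I_B·R_E, so I_B = (4.1 − 0.7) / (32.1 + 76×1.5) = 0.0233 mA.
I_C = β·I_B = 75×0.0233 = 1.74 mA, and I_E = (β+1)I_B = 1.77 mA.
V_CE = V_CC − I_C·R_C − I_E·R_E = 23 − 1.74×1.2 − 1.77×1.5 = 18.3 V.
V_CE = 18.3 V > 0.2 V confirms active-region operation.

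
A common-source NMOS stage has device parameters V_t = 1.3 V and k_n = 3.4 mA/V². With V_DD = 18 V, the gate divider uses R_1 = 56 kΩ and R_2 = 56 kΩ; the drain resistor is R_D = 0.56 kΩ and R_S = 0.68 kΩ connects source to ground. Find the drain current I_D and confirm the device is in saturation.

I_D ≈ 8.1 mA

V_G = V_DD·R_2/(R_1+R_2) = 18×56/112 = 9 V.
Assume saturation: I_D = (k_n/2)(V_GS − V_t)² with V_GS = V_G − I_D·R_S = 9 − 0.68·I_D.
Substituting gives 0.786·I_D² − 18.8·I_D + 101 = 0, with roots I_D = 8.11 or 15.8 mA.
The root I_D = 15.8 mA gives V_GS = -1.75 V ≤ V_t, so take I_D = 8.11 mA.
Then V_GS = 3.48 V and V_DS = V_DD − I_D(R_D+R_S) = 18 − 8.11×1.24 = 7.94 V.
Saturation requires V_DS ≥ V_GS − V_t = 2.18 V; 7.94 ≥ 2.18 ✓.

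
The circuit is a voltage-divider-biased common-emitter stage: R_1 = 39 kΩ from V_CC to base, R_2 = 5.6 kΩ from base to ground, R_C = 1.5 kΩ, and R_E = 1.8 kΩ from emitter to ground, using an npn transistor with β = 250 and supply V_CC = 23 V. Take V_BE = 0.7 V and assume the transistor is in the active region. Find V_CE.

V_CE ≈ 19 V

Thevenize the base divider: V_Th = V_CC·R_2/(R_1+R_2) = 23×5.6/44.6 = 2.89 V, R_Th = R_1‖R_2 = 4.9 kΩ.
Base-emitter loop: V_Th = I_B·R_Th + V_BE + (β+1)I_B·R_E, so I_B = (2.89 − 0.7) / (4.9 + 251×1.8) = 0.00479 mA.
I_C = β·I_B = 250×0.00479 = 1.2 mA, and I_E = (β+1)I_B = 1.2 mA.
V_CE = V_CC − I_C·R_C − I_E·R_E = 23 − 1.2×1.5 − 1.2×1.8 = 19 V.
V_CE = 19 V > 0.2 V confirms active-region operation.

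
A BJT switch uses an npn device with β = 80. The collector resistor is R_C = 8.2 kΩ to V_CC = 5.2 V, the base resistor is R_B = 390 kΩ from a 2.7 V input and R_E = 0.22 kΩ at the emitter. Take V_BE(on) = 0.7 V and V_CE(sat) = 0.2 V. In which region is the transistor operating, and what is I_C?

Assume active. Base-emitter loop: I_B = (V_BB − V_BE)/(R_B + (β+1)R_E) = (2.7 − 0.7)/(390 + 81×0.22) = 0.0049 mA.
I_C = β·I_B = 80×0.0049 = 0.392 mA.
V_CE = V_CC − I_C·R_C − I_E·R_E = 5.2 − 0.392×8.2 − 0.397×0.22 = 1.9 V > V_CE(sat), so the active-region assumption holds.

active; I_C ≈ 0.39 mA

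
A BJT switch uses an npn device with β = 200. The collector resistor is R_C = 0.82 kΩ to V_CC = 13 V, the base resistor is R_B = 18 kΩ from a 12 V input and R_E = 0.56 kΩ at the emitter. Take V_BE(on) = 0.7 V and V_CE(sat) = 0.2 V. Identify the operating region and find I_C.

Assume active: I_B = (12 − 0.7)/(18 + 201×0.56) = 0.0866 mA, I_C = β·I_B = 17.3 mA.
Then V_CE = 13 − 17.3×0.82 − 17.4×0.56 = -10.9 V < 0.2 V — the active assumption fails.
Re-solve with V_CE = 0.2 V. KCL at the emitter: V_E/R_E = (V_BB−0.7−V_E)/R_B + (V_CC−0.2−V_E)/R_C, giving V_E = 5.31 V.
I_C = (V_CC − 0.2 − V_E)/R_C = (12.8 − 5.31)/0.82 = 9.14 mA.
Check: I_B = (11.3 − 5.31)/18 = 0.333 mA, and β·I_B = 66.6 mA > I_C, confirming saturation.

saturation; I_C ≈ 9.1 mA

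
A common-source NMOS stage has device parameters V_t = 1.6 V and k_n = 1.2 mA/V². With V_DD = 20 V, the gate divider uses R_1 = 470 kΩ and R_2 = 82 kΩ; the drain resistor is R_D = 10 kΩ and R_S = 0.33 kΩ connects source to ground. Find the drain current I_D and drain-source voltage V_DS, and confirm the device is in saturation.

I_D ≈ 0.76 mA, V_DS ≈ 12 V

V_G = V_DD·R_2/(R_1+R_2) = 20×82/552 = 2.97 V.
Assume saturation: I_D = (k_n/2)(V_GS − V_t)² with V_GS = V_G − I_D·R_S = 2.97 − 0.33·I_D.
Substituting gives 0.0653·I_D² − 1.54·I_D + 1.13 = 0, with roots I_D = 0.755 or 22.9 mA.
The root I_D = 22.9 mA gives V_GS = -4.57 V ≤ V_t, so take I_D = 0.755 mA.
Then V_GS = 2.72 V and V_DS = V_DD − I_D(R_D+R_S) = 20 − 0.755×10.3 = 12.2 V.
Saturation requires V_DS ≥ V_GS − V_t = 1.12 V; 12.2 ≥ 1.12 ✓.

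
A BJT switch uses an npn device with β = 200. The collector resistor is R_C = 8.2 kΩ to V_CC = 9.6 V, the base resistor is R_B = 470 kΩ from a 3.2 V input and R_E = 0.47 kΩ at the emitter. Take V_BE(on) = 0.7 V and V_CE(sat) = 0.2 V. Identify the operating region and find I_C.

Assume active. Base-emitter loop: I_B = (V_BB − V_BE)/(R_B + (β+1)R_E) = (3.2 − 0.7)/(470 + 201×0.47) = 0.00443 mA.
I_C = β·I_B = 200×0.00443 = 0.886 mA.
V_CE = V_CC − I_C·R_C − I_E·R_E = 9.6 − 0.886×8.2 − 0.89×0.47 = 1.92 V > V_CE(sat), so the active-region assumption holds.

active; I_C ≈ 0.89 mA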